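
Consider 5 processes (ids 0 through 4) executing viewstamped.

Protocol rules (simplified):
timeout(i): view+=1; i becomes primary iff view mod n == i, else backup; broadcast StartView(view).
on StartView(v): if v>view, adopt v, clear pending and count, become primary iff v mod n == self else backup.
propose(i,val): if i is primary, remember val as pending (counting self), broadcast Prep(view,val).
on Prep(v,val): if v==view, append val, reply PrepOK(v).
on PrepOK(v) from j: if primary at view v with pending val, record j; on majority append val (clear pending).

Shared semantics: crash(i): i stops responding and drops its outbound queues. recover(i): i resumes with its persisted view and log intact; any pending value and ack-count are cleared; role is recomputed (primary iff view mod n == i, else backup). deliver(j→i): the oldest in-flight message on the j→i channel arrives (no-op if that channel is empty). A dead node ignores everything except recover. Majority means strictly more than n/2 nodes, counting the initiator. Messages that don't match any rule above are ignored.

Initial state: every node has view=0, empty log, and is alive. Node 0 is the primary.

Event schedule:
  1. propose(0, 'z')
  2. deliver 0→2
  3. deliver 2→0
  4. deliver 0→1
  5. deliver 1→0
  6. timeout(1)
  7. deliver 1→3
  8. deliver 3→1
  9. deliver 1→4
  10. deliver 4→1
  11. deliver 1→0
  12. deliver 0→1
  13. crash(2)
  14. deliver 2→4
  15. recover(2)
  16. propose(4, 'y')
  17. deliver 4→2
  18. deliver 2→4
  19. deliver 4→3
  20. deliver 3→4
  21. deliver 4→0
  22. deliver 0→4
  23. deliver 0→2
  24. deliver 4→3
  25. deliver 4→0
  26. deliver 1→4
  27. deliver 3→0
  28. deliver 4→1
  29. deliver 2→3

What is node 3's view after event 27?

after 1 — propose(0,'z'): ·
after 2 — deliver 0→2: n2:back/v0/[z]
after 3 — deliver 2→0: ·
after 4 — deliver 0→1: n1:back/v0/[z]
after 5 — deliver 1→0: n0:prim/v0/[z]
after 6 — timeout(1): n1:prim/v1/[z]
after 7 — deliver 1→3: n3:back/v1/[-]
after 8 — deliver 3→1: ·
after 9 — deliver 1→4: n4:back/v1/[-]
after 10 — deliver 4→1: ·
after 11 — deliver 1→0: n0:back/v1/[z]
after 12 — deliver 0→1: ·
after 13 — crash(2): n2:✗back/v0/[z]
after 14 — deliver 2→4: ·
after 15 — recover(2): n2:back/v0/[z]
after 16 — propose(4,'y'): ·
after 17 — deliver 4→2: ·
after 18 — deliver 2→4: ·
after 19 — deliver 4→3: ·
after 20 — deliver 3→4: ·
after 21 — deliver 4→0: ·
after 22 — deliver 0→4: ·
after 23 — deliver 0→2: ·
after 24 — deliver 4→3: ·
after 25 — deliver 4→0: ·
after 26 — deliver 1→4: ·
after 27 — deliver 3→0: ·

1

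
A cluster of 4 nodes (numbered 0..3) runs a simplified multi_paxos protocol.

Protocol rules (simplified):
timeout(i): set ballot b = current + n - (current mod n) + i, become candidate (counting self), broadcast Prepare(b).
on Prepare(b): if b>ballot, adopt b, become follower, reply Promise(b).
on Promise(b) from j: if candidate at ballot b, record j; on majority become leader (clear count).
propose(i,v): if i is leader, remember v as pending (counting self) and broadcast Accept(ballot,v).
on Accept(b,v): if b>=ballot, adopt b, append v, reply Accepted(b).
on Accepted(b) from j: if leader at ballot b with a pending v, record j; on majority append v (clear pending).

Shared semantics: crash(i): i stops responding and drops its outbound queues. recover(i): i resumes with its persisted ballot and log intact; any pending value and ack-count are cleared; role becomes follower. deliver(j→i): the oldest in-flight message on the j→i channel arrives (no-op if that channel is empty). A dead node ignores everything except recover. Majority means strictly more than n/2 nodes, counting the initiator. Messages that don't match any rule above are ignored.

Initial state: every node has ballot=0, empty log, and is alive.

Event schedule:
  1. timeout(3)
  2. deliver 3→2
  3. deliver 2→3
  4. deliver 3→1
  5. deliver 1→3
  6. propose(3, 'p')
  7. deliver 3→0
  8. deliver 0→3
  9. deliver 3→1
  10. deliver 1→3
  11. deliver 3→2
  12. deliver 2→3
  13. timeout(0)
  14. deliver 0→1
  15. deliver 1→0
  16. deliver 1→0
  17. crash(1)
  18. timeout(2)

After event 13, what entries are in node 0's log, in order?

step 1 timeout(3): 3={cand,b=7,log=-}
step 2 deliver 3→2: 2={foll,b=7,log=-}
step 3 deliver 2→3: —
step 4 deliver 3→1: 1={foll,b=7,log=-}
step 5 deliver 1→3: 3={lead,b=7,log=-}
step 6 propose(3,'p'): —
step 7 deliver 3→0: 0={foll,b=7,log=-}
step 8 deliver 0→3: —
step 9 deliver 3→1: 1={foll,b=7,log=p}
step 10 deliver 1→3: —
step 11 deliver 3→2: 2={foll,b=7,log=p}
step 12 deliver 2→3: 3={lead,b=7,log=p}
step 13 timeout(0): 0={cand,b=8,log=-}

empty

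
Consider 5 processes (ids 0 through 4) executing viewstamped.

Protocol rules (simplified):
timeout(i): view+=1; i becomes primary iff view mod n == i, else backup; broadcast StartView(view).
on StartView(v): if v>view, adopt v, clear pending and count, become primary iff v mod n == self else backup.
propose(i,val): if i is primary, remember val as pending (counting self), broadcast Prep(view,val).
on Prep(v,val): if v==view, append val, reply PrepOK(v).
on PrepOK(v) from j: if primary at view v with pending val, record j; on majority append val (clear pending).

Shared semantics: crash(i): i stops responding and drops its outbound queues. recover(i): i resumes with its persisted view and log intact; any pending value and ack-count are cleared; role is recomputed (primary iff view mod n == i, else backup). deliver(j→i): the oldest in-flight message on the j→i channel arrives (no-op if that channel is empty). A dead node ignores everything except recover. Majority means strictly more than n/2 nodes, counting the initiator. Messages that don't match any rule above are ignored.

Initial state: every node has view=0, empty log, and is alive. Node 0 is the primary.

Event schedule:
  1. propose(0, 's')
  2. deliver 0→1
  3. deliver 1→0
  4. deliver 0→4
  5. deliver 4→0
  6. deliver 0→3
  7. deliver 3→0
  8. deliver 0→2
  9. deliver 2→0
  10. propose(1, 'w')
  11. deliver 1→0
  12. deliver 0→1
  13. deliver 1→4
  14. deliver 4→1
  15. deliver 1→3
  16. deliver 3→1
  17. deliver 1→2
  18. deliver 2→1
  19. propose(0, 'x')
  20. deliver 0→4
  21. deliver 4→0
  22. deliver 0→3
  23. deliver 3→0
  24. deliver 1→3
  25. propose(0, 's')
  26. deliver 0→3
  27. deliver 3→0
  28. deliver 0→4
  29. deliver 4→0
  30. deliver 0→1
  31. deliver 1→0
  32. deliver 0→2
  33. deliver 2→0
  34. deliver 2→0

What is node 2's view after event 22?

0

after 1 — propose(0,'s'): ·
after 2 — deliver 0→1: n1:back/v0/[s]
after 3 — deliver 1→0: ·
after 4 — deliver 0→4: n4:back/v0/[s]
after 5 — deliver 4→0: n0:prim/v0/[s]
after 6 — deliver 0→3: n3:back/v0/[s]
after 7 — deliver 3→0: ·
after 8 — deliver 0→2: n2:back/v0/[s]
after 9 — deliver 2→0: ·
after 10 — propose(1,'w'): ·
after 11 — deliver 1→0: ·
after 12 — deliver 0→1: ·
after 13 — deliver 1→4: ·
after 14 — deliver 4→1: ·
after 15 — deliver 1→3: ·
after 16 — deliver 3→1: ·
after 17 — deliver 1→2: ·
after 18 — deliver 2→1: ·
after 19 — propose(0,'x'): ·
after 20 — deliver 0→4: n4:back/v0/[s,x]
after 21 — deliver 4→0: ·
after 22 — deliver 0→3: n3:back/v0/[s,x]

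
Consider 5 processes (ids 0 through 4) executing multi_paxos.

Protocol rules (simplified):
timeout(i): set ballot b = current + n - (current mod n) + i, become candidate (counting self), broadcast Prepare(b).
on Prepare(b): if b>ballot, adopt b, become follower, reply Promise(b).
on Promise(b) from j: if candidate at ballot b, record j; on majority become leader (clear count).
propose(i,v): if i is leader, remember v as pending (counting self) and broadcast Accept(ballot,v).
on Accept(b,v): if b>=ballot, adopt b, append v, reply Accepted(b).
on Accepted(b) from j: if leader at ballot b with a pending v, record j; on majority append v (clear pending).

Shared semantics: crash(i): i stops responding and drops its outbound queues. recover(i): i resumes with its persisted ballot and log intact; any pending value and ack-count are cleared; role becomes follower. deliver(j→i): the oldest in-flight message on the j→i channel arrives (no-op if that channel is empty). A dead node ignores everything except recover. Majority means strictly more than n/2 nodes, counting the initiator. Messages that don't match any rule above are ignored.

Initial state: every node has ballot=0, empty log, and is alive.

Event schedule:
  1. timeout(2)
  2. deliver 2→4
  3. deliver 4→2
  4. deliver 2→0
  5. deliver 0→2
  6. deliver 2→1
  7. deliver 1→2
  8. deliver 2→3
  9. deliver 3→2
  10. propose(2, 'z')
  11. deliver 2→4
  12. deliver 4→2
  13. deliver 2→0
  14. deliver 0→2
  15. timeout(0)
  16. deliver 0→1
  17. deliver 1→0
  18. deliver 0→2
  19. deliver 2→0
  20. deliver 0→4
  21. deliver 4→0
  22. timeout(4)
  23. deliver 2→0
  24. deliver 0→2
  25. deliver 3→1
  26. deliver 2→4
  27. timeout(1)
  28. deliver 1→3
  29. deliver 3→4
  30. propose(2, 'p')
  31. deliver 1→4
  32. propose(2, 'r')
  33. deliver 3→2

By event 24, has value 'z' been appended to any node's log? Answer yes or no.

yes

step 1 timeout(2): 2={cand,b=7,log=-}
step 2 deliver 2→4: 4={foll,b=7,log=-}
step 3 deliver 4→2: —
step 4 deliver 2→0: 0={foll,b=7,log=-}
step 5 deliver 0→2: 2={lead,b=7,log=-}
step 6 deliver 2→1: 1={foll,b=7,log=-}
step 7 deliver 1→2: —
step 8 deliver 2→3: 3={foll,b=7,log=-}
step 9 deliver 3→2: —
step 10 propose(2,'z'): —
step 11 deliver 2→4: 4={foll,b=7,log=z}
step 12 deliver 4→2: —
step 13 deliver 2→0: 0={foll,b=7,log=z}
step 14 deliver 0→2: 2={lead,b=7,log=z}
step 15 timeout(0): 0={cand,b=10,log=z}
step 16 deliver 0→1: 1={foll,b=10,log=-}
step 17 deliver 1→0: —
step 18 deliver 0→2: 2={foll,b=10,log=z}
step 19 deliver 2→0: 0={lead,b=10,log=z}
step 20 deliver 0→4: 4={foll,b=10,log=z}
step 21 deliver 4→0: —
step 22 timeout(4): 4={cand,b=19,log=z}
step 23 deliver 2→0: —
step 24 deliver 0→2: —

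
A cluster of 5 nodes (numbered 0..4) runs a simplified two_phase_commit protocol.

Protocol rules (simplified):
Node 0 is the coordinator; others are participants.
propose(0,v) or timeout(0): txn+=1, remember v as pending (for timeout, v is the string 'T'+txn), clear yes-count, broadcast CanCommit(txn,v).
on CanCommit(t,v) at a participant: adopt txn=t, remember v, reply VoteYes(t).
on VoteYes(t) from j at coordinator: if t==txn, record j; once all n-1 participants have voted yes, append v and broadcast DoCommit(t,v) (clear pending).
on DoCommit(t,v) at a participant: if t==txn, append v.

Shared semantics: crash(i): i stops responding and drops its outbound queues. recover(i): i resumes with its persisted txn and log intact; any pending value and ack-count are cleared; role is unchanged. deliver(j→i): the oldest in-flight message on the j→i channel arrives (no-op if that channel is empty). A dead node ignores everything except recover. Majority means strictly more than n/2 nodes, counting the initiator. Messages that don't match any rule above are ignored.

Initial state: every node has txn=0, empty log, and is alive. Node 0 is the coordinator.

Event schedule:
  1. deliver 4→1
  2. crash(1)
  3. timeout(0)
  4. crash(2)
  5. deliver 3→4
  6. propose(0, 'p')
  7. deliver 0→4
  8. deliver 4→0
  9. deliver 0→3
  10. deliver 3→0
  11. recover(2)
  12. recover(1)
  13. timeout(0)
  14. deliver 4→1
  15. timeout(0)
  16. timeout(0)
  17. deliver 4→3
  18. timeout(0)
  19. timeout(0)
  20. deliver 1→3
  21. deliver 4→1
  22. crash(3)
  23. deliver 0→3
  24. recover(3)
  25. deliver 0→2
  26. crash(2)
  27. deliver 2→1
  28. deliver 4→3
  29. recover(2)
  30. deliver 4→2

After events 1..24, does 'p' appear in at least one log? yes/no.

no

1. deliver 4→1:  nop
2. crash(1):  <1:✗part t0 ->
3. timeout(0):  <0:coor t1 ->
4. crash(2):  <2:✗part t0 ->
5. deliver 3→4:  nop
6. propose(0,'p'):  <0:coor t2 ->
7. deliver 0→4:  <4:part t1 ->
8. deliver 4→0:  nop
9. deliver 0→3:  <3:part t1 ->
10. deliver 3→0:  nop
11. recover(2):  <2:part t0 ->
12. recover(1):  <1:part t0 ->
13. timeout(0):  <0:coor t3 ->
14. deliver 4→1:  nop
15. timeout(0):  <0:coor t4 ->
16. timeout(0):  <0:coor t5 ->
17. deliver 4→3:  nop
18. timeout(0):  <0:coor t6 ->
19. timeout(0):  <0:coor t7 ->
20. deliver 1→3:  nop
21. deliver 4→1:  nop
22. crash(3):  <3:✗part t1 ->
23. deliver 0→3:  nop
24. recover(3):  <3:part t1 ->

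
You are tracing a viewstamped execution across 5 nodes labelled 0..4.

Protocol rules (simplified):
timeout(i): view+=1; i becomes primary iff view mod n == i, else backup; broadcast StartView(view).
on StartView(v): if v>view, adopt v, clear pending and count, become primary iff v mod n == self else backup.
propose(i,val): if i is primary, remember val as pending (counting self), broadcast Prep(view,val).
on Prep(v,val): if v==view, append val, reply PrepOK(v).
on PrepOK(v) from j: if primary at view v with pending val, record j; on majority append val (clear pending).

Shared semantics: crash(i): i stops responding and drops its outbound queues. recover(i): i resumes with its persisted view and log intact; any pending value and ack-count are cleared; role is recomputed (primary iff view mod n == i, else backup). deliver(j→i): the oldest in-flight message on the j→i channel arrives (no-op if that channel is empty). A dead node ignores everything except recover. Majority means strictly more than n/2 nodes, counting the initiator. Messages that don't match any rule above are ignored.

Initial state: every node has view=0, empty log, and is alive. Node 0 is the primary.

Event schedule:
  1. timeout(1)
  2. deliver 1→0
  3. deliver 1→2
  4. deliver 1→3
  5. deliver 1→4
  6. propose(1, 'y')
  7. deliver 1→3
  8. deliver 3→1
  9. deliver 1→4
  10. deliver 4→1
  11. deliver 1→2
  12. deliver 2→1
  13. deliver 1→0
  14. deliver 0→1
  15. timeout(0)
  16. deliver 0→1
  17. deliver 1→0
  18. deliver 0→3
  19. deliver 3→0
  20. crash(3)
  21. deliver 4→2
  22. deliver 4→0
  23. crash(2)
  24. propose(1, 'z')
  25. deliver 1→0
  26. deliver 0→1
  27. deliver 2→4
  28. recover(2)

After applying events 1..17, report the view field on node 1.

1. timeout(1):  <1:prim v1 ->
2. deliver 1→0:  <0:back v1 ->
3. deliver 1→2:  <2:back v1 ->
4. deliver 1→3:  <3:back v1 ->
5. deliver 1→4:  <4:back v1 ->
6. propose(1,'y'):  nop
7. deliver 1→3:  <3:back v1 y>
8. deliver 3→1:  nop
9. deliver 1→4:  <4:back v1 y>
10. deliver 4→1:  <1:prim v1 y>
11. deliver 1→2:  <2:back v1 y>
12. deliver 2→1:  nop
13. deliver 1→0:  <0:back v1 y>
14. deliver 0→1:  nop
15. timeout(0):  <0:back v2 y>
16. deliver 0→1:  <1:back v2 y>
17. deliver 1→0:  nop

2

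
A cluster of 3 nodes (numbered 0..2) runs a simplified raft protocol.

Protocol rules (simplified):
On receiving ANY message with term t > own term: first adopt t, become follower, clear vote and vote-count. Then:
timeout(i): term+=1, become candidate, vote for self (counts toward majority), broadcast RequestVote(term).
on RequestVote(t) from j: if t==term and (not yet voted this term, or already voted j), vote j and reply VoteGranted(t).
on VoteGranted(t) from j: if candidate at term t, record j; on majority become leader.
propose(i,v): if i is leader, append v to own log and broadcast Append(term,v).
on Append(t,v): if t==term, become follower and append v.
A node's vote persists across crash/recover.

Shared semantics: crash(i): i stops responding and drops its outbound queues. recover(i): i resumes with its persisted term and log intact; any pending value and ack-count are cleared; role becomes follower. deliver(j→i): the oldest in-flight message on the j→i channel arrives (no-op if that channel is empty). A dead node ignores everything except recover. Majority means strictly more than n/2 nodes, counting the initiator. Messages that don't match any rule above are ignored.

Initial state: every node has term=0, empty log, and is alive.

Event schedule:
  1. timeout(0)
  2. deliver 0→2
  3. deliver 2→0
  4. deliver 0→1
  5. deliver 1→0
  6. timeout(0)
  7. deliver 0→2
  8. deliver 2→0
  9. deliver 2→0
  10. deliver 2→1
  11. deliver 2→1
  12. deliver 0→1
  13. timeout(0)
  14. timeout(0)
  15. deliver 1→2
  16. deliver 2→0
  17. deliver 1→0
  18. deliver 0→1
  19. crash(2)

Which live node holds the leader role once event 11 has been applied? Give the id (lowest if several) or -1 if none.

after 1 — timeout(0): n0:cand/t1/[-]
after 2 — deliver 0→2: n2:foll/t1/[-]
after 3 — deliver 2→0: n0:lead/t1/[-]
after 4 — deliver 0→1: n1:foll/t1/[-]
after 5 — deliver 1→0: ·
after 6 — timeout(0): n0:cand/t2/[-]
after 7 — deliver 0→2: n2:foll/t2/[-]
after 8 — deliver 2→0: n0:lead/t2/[-]
after 9 — deliver 2→0: ·
after 10 — deliver 2→1: ·
after 11 — deliver 2→1: ·

0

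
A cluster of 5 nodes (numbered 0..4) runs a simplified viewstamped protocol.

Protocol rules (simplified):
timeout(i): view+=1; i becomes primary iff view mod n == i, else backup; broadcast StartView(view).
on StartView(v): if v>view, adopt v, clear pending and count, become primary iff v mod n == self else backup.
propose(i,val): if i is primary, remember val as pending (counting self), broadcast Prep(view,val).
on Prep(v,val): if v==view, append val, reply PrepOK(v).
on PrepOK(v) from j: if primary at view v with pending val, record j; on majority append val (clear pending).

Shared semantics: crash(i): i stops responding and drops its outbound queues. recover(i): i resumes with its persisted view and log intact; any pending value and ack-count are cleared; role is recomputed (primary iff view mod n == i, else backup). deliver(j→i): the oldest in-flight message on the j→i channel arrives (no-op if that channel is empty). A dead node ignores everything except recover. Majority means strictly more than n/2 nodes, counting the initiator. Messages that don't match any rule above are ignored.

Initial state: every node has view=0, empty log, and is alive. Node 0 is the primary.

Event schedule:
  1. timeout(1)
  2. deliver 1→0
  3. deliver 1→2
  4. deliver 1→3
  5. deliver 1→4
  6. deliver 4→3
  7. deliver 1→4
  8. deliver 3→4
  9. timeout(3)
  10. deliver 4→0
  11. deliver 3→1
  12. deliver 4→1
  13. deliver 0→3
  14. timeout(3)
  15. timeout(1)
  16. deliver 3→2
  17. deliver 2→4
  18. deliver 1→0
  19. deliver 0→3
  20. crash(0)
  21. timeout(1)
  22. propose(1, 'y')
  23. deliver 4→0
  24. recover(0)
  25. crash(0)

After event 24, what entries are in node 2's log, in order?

step 1 timeout(1): 1={prim,v=1,log=-}
step 2 deliver 1→0: 0={back,v=1,log=-}
step 3 deliver 1→2: 2={back,v=1,log=-}
step 4 deliver 1→3: 3={back,v=1,log=-}
step 5 deliver 1→4: 4={back,v=1,log=-}
step 6 deliver 4→3: —
step 7 deliver 1→4: —
step 8 deliver 3→4: —
step 9 timeout(3): 3={back,v=2,log=-}
step 10 deliver 4→0: —
step 11 deliver 3→1: 1={back,v=2,log=-}
step 12 deliver 4→1: —
step 13 deliver 0→3: —
step 14 timeout(3): 3={prim,v=3,log=-}
step 15 timeout(1): 1={back,v=3,log=-}
step 16 deliver 3→2: 2={prim,v=2,log=-}
step 17 deliver 2→4: —
step 18 deliver 1→0: 0={back,v=3,log=-}
step 19 deliver 0→3: —
step 20 crash(0): 0={✗back,v=3,log=-}
step 21 timeout(1): 1={back,v=4,log=-}
step 22 propose(1,'y'): —
step 23 deliver 4→0: —
step 24 recover(0): 0={back,v=3,log=-}

empty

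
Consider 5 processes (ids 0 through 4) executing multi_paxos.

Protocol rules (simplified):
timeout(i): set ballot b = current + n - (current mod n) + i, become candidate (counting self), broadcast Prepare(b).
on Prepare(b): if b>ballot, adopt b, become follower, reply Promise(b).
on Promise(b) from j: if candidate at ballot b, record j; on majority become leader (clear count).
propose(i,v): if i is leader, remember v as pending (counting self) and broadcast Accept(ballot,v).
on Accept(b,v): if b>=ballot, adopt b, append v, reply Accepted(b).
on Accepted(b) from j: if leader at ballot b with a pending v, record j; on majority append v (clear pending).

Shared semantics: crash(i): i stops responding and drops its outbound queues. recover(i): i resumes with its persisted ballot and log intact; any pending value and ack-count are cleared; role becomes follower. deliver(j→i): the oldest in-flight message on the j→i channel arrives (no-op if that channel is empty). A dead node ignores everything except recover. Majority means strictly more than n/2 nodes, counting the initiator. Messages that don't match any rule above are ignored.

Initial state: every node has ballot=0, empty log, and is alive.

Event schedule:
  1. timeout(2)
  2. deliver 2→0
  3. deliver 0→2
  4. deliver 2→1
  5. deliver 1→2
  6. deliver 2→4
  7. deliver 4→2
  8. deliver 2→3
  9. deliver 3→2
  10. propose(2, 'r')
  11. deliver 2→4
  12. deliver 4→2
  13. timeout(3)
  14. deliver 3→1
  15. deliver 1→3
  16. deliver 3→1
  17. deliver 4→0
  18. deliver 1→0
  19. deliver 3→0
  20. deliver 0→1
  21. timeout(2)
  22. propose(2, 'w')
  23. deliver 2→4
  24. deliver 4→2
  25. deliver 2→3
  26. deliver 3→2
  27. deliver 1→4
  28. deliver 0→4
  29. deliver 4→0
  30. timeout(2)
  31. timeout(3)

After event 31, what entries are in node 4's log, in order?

1. timeout(2):  <2:cand b7 ->
2. deliver 2→0:  <0:foll b7 ->
3. deliver 0→2:  nop
4. deliver 2→1:  <1:foll b7 ->
5. deliver 1→2:  <2:lead b7 ->
6. deliver 2→4:  <4:foll b7 ->
7. deliver 4→2:  nop
8. deliver 2→3:  <3:foll b7 ->
9. deliver 3→2:  nop
10. propose(2,'r'):  nop
11. deliver 2→4:  <4:foll b7 r>
12. deliver 4→2:  nop
13. timeout(3):  <3:cand b13 ->
14. deliver 3→1:  <1:foll b13 ->
15. deliver 1→3:  nop
16. deliver 3→1:  nop
17. deliver 4→0:  nop
18. deliver 1→0:  nop
19. deliver 3→0:  <0:foll b13 ->
20. deliver 0→1:  nop
21. timeout(2):  <2:cand b12 ->
22. propose(2,'w'):  nop
23. deliver 2→4:  <4:foll b12 r>
24. deliver 4→2:  nop
25. deliver 2→3:  nop
26. deliver 3→2:  <2:foll b13 ->
27. deliver 1→4:  nop
28. deliver 0→4:  nop
29. deliver 4→0:  nop
30. timeout(2):  <2:cand b17 ->
31. timeout(3):  <3:cand b18 ->

r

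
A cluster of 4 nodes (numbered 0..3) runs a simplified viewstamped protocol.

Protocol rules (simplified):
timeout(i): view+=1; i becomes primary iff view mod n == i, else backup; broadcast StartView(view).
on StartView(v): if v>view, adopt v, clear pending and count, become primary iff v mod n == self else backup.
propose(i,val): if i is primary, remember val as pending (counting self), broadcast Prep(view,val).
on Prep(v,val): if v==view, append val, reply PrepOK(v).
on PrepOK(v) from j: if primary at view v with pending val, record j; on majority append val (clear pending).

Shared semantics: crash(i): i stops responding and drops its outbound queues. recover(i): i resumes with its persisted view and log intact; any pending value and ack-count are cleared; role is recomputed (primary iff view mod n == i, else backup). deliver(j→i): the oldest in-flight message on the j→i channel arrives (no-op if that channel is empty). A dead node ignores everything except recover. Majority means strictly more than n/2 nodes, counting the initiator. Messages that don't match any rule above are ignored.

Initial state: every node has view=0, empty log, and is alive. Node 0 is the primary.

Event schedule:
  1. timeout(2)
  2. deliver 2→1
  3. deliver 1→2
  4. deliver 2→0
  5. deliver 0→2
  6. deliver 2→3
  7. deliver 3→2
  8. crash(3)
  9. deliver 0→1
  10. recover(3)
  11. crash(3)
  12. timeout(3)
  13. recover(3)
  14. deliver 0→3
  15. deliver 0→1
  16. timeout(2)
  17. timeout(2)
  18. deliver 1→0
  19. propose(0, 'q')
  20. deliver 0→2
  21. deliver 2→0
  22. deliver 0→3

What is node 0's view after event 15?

1

[1] timeout(2) → N2(back v1 [-])
[2] deliver 2→1 → N1(prim v1 [-])
[3] deliver 1→2 → ∅
[4] deliver 2→0 → N0(back v1 [-])
[5] deliver 0→2 → ∅
[6] deliver 2→3 → N3(back v1 [-])
[7] deliver 3→2 → ∅
[8] crash(3) → N3(✗back v1 [-])
[9] deliver 0→1 → ∅
[10] recover(3) → N3(back v1 [-])
[11] crash(3) → N3(✗back v1 [-])
[12] timeout(3) → ∅
[13] recover(3) → N3(back v1 [-])
[14] deliver 0→3 → ∅
[15] deliver 0→1 → ∅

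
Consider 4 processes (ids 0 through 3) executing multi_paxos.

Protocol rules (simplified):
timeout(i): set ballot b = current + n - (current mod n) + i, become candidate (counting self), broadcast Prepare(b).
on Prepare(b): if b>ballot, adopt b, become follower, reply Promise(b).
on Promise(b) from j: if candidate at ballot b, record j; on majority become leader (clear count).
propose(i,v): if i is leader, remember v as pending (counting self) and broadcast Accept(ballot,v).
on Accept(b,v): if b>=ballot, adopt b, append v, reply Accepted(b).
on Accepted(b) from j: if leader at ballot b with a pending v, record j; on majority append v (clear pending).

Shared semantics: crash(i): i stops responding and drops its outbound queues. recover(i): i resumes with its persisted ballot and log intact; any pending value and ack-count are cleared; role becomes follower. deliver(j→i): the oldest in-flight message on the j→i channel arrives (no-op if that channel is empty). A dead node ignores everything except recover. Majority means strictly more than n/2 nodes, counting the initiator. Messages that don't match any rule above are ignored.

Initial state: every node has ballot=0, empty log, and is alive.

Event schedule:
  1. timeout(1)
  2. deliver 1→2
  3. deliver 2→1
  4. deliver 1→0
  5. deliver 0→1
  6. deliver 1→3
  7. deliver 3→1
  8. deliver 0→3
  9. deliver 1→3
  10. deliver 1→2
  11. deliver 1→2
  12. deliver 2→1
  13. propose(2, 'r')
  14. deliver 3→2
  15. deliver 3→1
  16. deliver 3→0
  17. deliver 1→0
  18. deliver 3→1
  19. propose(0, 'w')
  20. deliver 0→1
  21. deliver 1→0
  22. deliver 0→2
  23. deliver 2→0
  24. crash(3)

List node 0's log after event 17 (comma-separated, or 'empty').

empty

e1 timeout(1): 1[cand,b=5,-]
e2 deliver 1→2: 2[foll,b=5,-]
e3 deliver 2→1: ·
e4 deliver 1→0: 0[foll,b=5,-]
e5 deliver 0→1: 1[lead,b=5,-]
e6 deliver 1→3: 3[foll,b=5,-]
e7 deliver 3→1: ·
e8 deliver 0→3: ·
e9 deliver 1→3: ·
e10 deliver 1→2: ·
e11 deliver 1→2: ·
e12 deliver 2→1: ·
e13 propose(2,'r'): ·
e14 deliver 3→2: ·
e15 deliver 3→1: ·
e16 deliver 3→0: ·
e17 deliver 1→0: ·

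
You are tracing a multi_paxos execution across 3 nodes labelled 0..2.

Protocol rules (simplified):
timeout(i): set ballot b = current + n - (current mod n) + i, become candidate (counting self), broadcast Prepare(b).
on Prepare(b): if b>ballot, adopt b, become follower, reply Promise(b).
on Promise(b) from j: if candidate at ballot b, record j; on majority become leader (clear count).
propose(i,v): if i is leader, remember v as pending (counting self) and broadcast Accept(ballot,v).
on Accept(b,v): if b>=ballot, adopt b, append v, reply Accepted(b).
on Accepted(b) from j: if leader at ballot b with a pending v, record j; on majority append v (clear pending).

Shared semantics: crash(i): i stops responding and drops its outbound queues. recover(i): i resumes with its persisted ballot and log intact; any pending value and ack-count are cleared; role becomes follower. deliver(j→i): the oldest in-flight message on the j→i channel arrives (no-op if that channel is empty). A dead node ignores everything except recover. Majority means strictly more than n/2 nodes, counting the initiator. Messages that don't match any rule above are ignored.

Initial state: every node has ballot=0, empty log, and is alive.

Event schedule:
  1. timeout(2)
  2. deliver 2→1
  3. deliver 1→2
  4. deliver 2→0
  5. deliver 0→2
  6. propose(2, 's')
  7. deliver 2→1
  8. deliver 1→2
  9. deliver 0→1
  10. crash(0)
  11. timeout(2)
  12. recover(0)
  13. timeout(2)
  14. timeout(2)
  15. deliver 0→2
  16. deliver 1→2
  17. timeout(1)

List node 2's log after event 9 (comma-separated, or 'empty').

s

step 1 timeout(2): 2={cand,b=5,log=-}
step 2 deliver 2→1: 1={foll,b=5,log=-}
step 3 deliver 1→2: 2={lead,b=5,log=-}
step 4 deliver 2→0: 0={foll,b=5,log=-}
step 5 deliver 0→2: —
step 6 propose(2,'s'): —
step 7 deliver 2→1: 1={foll,b=5,log=s}
step 8 deliver 1→2: 2={lead,b=5,log=s}
step 9 deliver 0→1: —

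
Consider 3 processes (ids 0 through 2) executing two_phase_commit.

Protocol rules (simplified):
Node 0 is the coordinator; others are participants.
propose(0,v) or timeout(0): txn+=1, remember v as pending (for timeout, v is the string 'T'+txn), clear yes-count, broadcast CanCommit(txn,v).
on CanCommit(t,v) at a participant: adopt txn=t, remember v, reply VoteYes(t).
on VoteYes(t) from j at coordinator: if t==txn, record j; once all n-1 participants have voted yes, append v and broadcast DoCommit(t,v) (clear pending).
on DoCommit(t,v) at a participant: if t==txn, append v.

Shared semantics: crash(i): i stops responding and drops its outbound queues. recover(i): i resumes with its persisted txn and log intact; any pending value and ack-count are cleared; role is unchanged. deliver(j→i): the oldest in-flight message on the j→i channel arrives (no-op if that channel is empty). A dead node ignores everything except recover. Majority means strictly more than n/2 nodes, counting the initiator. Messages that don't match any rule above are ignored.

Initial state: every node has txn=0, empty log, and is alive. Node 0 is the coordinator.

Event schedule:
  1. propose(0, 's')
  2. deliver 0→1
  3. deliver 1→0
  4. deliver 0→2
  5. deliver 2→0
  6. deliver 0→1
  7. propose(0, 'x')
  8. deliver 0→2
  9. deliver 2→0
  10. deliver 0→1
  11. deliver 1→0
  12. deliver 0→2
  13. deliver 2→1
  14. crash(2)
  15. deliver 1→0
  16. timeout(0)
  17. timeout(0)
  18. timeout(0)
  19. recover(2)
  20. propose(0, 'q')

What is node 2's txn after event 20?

2

e1 propose(0,'s'): 0[coor,t=1,-]
e2 deliver 0→1: 1[part,t=1,-]
e3 deliver 1→0: ·
e4 deliver 0→2: 2[part,t=1,-]
e5 deliver 2→0: 0[coor,t=1,s]
e6 deliver 0→1: 1[part,t=1,s]
e7 propose(0,'x'): 0[coor,t=2,s]
e8 deliver 0→2: 2[part,t=1,s]
e9 deliver 2→0: ·
e10 deliver 0→1: 1[part,t=2,s]
e11 deliver 1→0: ·
e12 deliver 0→2: 2[part,t=2,s]
e13 deliver 2→1: ·
e14 crash(2): 2[✗part,t=2,s]
e15 deliver 1→0: ·
e16 timeout(0): 0[coor,t=3,s]
e17 timeout(0): 0[coor,t=4,s]
e18 timeout(0): 0[coor,t=5,s]
e19 recover(2): 2[part,t=2,s]
e20 propose(0,'q'): 0[coor,t=6,s]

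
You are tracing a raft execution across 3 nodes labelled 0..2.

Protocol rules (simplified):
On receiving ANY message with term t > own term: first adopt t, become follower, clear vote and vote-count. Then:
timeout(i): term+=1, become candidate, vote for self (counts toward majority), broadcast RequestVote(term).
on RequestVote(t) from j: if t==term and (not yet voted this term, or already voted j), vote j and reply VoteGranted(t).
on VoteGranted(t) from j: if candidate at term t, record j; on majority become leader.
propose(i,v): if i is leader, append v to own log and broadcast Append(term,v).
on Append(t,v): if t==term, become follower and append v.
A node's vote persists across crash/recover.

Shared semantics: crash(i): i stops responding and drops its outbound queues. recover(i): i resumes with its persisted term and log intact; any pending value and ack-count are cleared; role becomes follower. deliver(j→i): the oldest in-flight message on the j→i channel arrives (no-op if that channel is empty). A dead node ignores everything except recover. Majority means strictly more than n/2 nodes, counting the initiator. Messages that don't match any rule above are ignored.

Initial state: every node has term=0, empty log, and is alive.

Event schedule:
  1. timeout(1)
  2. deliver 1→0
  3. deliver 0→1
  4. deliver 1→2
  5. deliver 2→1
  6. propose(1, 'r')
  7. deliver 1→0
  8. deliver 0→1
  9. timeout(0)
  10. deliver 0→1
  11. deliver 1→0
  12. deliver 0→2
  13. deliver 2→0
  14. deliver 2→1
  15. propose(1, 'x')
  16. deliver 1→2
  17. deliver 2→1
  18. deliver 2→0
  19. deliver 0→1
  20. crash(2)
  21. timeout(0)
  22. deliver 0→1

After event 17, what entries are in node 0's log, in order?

after 1 — timeout(1): n1:cand/t1/[-]
after 2 — deliver 1→0: n0:foll/t1/[-]
after 3 — deliver 0→1: n1:lead/t1/[-]
after 4 — deliver 1→2: n2:foll/t1/[-]
after 5 — deliver 2→1: ·
after 6 — propose(1,'r'): n1:lead/t1/[r]
after 7 — deliver 1→0: n0:foll/t1/[r]
after 8 — deliver 0→1: ·
after 9 — timeout(0): n0:cand/t2/[r]
after 10 — deliver 0→1: n1:foll/t2/[r]
after 11 — deliver 1→0: n0:lead/t2/[r]
after 12 — deliver 0→2: n2:foll/t2/[-]
after 13 — deliver 2→0: ·
after 14 — deliver 2→1: ·
after 15 — propose(1,'x'): ·
after 16 — deliver 1→2: ·
after 17 — deliver 2→1: ·

r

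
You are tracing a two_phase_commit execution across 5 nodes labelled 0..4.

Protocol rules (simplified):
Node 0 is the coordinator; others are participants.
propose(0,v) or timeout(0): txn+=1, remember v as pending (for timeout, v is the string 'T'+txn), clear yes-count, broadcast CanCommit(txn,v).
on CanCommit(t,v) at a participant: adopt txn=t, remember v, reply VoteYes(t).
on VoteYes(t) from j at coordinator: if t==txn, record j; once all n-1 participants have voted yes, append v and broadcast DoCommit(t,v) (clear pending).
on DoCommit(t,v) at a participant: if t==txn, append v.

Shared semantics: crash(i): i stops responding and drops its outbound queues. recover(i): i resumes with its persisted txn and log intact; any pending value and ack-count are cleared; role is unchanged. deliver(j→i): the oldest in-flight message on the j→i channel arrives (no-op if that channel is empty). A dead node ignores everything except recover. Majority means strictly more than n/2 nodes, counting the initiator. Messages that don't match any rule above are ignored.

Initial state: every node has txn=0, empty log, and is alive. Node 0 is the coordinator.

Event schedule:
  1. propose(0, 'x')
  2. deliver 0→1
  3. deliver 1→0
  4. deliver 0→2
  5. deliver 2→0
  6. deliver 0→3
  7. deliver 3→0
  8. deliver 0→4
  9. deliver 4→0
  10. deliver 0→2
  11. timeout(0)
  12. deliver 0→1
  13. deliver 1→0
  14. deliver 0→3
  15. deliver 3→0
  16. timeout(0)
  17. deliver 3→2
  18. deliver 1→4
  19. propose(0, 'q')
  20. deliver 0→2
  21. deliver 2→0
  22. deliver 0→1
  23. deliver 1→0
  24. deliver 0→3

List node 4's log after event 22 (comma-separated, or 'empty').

empty

[1] propose(0,'x') → N0(coor t1 [-])
[2] deliver 0→1 → N1(part t1 [-])
[3] deliver 1→0 → ∅
[4] deliver 0→2 → N2(part t1 [-])
[5] deliver 2→0 → ∅
[6] deliver 0→3 → N3(part t1 [-])
[7] deliver 3→0 → ∅
[8] deliver 0→4 → N4(part t1 [-])
[9] deliver 4→0 → N0(coor t1 [x])
[10] deliver 0→2 → N2(part t1 [x])
[11] timeout(0) → N0(coor t2 [x])
[12] deliver 0→1 → N1(part t1 [x])
[13] deliver 1→0 → ∅
[14] deliver 0→3 → N3(part t1 [x])
[15] deliver 3→0 → ∅
[16] timeout(0) → N0(coor t3 [x])
[17] deliver 3→2 → ∅
[18] deliver 1→4 → ∅
[19] propose(0,'q') → N0(coor t4 [x])
[20] deliver 0→2 → N2(part t2 [x])
[21] deliver 2→0 → ∅
[22] deliver 0→1 → N1(part t2 [x])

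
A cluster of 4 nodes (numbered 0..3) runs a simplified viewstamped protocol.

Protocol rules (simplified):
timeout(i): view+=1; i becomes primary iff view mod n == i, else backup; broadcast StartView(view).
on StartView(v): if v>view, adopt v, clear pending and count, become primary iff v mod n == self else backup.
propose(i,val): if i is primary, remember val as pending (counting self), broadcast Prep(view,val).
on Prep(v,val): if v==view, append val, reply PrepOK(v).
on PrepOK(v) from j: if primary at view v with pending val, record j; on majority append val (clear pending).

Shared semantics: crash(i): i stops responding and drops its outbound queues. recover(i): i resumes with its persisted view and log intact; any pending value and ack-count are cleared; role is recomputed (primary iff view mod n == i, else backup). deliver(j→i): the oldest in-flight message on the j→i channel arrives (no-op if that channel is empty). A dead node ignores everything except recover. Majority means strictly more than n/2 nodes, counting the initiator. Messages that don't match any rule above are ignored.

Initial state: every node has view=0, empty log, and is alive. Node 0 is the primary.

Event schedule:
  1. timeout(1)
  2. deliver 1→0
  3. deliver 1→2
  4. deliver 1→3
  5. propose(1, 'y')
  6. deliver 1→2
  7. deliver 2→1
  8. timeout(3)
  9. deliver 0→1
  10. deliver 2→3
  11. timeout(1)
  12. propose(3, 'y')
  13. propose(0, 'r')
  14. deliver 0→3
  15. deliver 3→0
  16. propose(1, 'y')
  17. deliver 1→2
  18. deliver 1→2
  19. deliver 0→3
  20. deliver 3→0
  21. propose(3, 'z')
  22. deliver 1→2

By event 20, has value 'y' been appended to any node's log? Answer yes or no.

yes

1. timeout(1):  <1:prim v1 ->
2. deliver 1→0:  <0:back v1 ->
3. deliver 1→2:  <2:back v1 ->
4. deliver 1→3:  <3:back v1 ->
5. propose(1,'y'):  nop
6. deliver 1→2:  <2:back v1 y>
7. deliver 2→1:  nop
8. timeout(3):  <3:back v2 ->
9. deliver 0→1:  nop
10. deliver 2→3:  nop
11. timeout(1):  <1:back v2 ->
12. propose(3,'y'):  nop
13. propose(0,'r'):  nop
14. deliver 0→3:  nop
15. deliver 3→0:  <0:back v2 ->
16. propose(1,'y'):  nop
17. deliver 1→2:  <2:prim v2 y>
18. deliver 1→2:  nop
19. deliver 0→3:  nop
20. deliver 3→0:  nop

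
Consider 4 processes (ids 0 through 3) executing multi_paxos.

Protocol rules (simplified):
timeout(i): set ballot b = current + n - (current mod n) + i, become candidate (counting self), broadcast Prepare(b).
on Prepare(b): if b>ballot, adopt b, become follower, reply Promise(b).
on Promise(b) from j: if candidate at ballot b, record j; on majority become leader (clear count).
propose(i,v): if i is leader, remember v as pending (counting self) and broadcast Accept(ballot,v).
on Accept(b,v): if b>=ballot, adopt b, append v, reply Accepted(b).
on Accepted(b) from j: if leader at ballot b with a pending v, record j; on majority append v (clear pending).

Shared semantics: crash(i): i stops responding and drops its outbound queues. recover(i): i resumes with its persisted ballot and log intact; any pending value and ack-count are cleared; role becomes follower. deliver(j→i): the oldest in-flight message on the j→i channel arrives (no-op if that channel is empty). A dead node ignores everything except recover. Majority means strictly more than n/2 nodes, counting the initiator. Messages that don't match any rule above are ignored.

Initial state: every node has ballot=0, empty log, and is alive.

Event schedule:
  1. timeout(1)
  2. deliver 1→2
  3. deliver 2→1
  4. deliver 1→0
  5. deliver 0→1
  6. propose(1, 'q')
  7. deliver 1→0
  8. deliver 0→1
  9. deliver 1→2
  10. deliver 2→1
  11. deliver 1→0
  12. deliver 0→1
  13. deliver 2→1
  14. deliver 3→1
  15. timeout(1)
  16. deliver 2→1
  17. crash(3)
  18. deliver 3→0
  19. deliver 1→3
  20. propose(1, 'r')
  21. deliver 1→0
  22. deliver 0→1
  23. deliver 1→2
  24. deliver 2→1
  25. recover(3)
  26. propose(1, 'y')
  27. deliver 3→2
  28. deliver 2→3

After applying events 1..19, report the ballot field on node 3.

0

e1 timeout(1): 1[cand,b=5,-]
e2 deliver 1→2: 2[foll,b=5,-]
e3 deliver 2→1: ·
e4 deliver 1→0: 0[foll,b=5,-]
e5 deliver 0→1: 1[lead,b=5,-]
e6 propose(1,'q'): ·
e7 deliver 1→0: 0[foll,b=5,q]
e8 deliver 0→1: ·
e9 deliver 1→2: 2[foll,b=5,q]
e10 deliver 2→1: 1[lead,b=5,q]
e11 deliver 1→0: ·
e12 deliver 0→1: ·
e13 deliver 2→1: ·
e14 deliver 3→1: ·
e15 timeout(1): 1[cand,b=9,q]
e16 deliver 2→1: ·
e17 crash(3): 3[✗foll,b=0,-]
e18 deliver 3→0: ·
e19 deliver 1→3: ·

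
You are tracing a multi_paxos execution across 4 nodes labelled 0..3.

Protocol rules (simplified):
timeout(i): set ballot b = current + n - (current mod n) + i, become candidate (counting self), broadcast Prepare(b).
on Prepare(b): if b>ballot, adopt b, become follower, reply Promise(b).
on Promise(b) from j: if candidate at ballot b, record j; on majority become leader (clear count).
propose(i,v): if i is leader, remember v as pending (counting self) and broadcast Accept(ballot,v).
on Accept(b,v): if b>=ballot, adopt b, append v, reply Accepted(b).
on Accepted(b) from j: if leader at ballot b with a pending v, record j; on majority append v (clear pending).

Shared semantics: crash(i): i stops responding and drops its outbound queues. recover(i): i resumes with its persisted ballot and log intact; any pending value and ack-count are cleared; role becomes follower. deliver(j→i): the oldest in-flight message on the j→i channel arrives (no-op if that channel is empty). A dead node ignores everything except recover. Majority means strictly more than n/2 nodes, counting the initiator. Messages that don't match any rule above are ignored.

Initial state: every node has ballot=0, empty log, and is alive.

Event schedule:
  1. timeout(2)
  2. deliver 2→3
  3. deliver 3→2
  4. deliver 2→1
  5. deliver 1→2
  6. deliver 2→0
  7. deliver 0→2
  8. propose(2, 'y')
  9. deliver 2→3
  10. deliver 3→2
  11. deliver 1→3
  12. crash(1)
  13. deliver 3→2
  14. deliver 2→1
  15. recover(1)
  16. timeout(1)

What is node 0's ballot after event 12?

[1] timeout(2) → N2(cand b6 [-])
[2] deliver 2→3 → N3(foll b6 [-])
[3] deliver 3→2 → ∅
[4] deliver 2→1 → N1(foll b6 [-])
[5] deliver 1→2 → N2(lead b6 [-])
[6] deliver 2→0 → N0(foll b6 [-])
[7] deliver 0→2 → ∅
[8] propose(2,'y') → ∅
[9] deliver 2→3 → N3(foll b6 [y])
[10] deliver 3→2 → ∅
[11] deliver 1→3 → ∅
[12] crash(1) → N1(✗foll b6 [-])

6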